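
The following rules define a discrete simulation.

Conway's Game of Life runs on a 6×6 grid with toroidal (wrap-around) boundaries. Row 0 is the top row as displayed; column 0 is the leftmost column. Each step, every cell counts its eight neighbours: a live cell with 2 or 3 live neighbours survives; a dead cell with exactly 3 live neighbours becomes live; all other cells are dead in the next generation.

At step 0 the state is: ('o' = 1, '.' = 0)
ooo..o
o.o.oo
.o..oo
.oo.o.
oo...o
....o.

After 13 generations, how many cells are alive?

12

t=0: ooo..o
o.o.oo
.o..oo
.oo.o.
oo...o
....o.
t=1: ..o...
..o...
......
..ooo.
oooooo
..o.o.
t=2: .oo...
......
..o...
o.....
o.....
o...o.
t=3: .o....
.oo...
......
.o....
oo....
o....o
t=4: .oo...
.oo...
.oo...
oo....
.o...o
.....o
t=5: ooo...
o..o..
......
......
.o...o
.oo...
t=6: o..o..
o.o...
......
......
ooo...
......
t=7: .o....
.o....
......
.o....
.o....
o.o...
t=8: ooo...
......
......
......
ooo...
o.o...
t=9: o.o...
.o....
......
.o....
o.o...
...o.o
t=10: ooo...
.o....
......
.o....
ooo...
o.oo.o
t=11: ...o.o
ooo...
......
ooo...
...o.o
...o.o
t=12: .o.o.o
ooo...
......
ooo...
.o.o.o
o.oo.o
t=13: ...o.o
ooo...
......
ooo...
...o.o
...o.o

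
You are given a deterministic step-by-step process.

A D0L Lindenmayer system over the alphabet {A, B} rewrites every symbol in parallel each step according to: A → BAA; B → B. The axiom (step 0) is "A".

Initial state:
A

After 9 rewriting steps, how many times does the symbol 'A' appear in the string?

512

step 0: A
step 1: BAA
step 2: BBAABAA
step 3: BBBAABAABBAABAA
step 4: BBBBAABAABBAABAABBBAABAABBAABAA
step 5: BBBBBAABAABBAABAABBBAABAABBAABAABBBBAABAABBAABAABBBAABAABBAABAA
step 6: BBBBBBAABAABBAABAABBBAABAABBAABAABBBBAABAABBAABAABBBAABAAB…AABAABBAABAABBBAABAABBAABAABBBBAABAABBAABAABBBAABAABBAABAA  (len 127)
step 7: BBBBBBBAABAABBAABAABBBAABAABBAABAABBBBAABAABBAABAABBBAABAA…AABAABBAABAABBBAABAABBAABAABBBBAABAABBAABAABBBAABAABBAABAA  (len 255)
step 8: BBBBBBBBAABAABBAABAABBBAABAABBAABAABBBBAABAABBAABAABBBAABA…AABAABBAABAABBBAABAABBAABAABBBBAABAABBAABAABBBAABAABBAABAA  (len 511)
step 9: BBBBBBBBBAABAABBAABAABBBAABAABBAABAABBBBAABAABBAABAABBBAAB…AABAABBAABAABBBAABAABBAABAABBBBAABAABBAABAABBBAABAABBAABAA  (len 1023)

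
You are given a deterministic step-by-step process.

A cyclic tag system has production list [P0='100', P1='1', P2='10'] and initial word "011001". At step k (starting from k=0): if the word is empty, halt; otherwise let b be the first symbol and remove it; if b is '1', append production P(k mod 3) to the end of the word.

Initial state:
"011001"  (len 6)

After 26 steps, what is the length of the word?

t=0: "011001"  (len 6)
t=1: "11001"  (len 5)
t=2: "10011"  (len 5)
t=3: "001110"  (len 6)
t=4: "01110"  (len 5)
t=5: "1110"  (len 4)
t=6: "11010"  (len 5)
t=7: "1010100"  (len 7)
t=8: "0101001"  (len 7)
t=9: "101001"  (len 6)
t=10: "01001100"  (len 8)
t=11: "1001100"  (len 7)
t=12: "00110010"  (len 8)
t=13: "0110010"  (len 7)
t=14: "110010"  (len 6)
t=15: "1001010"  (len 7)
t=16: "001010100"  (len 9)
t=17: "01010100"  (len 8)
t=18: "1010100"  (len 7)
t=19: "010100100"  (len 9)
t=20: "10100100"  (len 8)
t=21: "010010010"  (len 9)
t=22: "10010010"  (len 8)
t=23: "00100101"  (len 8)
t=24: "0100101"  (len 7)
t=25: "100101"  (len 6)
t=26: "001011"  (len 6)

6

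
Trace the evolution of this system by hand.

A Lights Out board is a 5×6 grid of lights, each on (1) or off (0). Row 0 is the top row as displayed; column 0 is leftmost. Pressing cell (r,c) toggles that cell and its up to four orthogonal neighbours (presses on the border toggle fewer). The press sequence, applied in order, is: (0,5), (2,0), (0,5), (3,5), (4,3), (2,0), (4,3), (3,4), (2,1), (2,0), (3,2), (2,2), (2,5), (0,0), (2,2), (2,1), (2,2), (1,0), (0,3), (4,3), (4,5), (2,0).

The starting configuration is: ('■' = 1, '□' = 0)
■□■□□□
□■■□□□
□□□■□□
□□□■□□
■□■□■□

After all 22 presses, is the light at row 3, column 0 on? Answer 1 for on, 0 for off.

0

0) ■□■□□□
□■■□□□
□□□■□□
□□□■□□
■□■□■□
1) ■□■□■■
□■■□□■
□□□■□□
□□□■□□
■□■□■□
2) ■□■□■■
■■■□□■
■■□■□□
■□□■□□
■□■□■□
3) ■□■□□□
■■■□□□
■■□■□□
■□□■□□
■□■□■□
4) ■□■□□□
■■■□□□
■■□■□■
■□□■■■
■□■□■■
5) ■□■□□□
■■■□□□
■■□■□■
■□□□■■
■□□■□■
6) ■□■□□□
□■■□□□
□□□■□■
□□□□■■
■□□■□■
7) ■□■□□□
□■■□□□
□□□■□■
□□□■■■
■□■□■■
8) ■□■□□□
□■■□□□
□□□■■■
□□□□□□
■□■□□■
9) ■□■□□□
□□■□□□
■■■■■■
□■□□□□
■□■□□■
10) ■□■□□□
■□■□□□
□□■■■■
■■□□□□
■□■□□■
11) ■□■□□□
■□■□□□
□□□■■■
■□■■□□
■□□□□■
12) ■□■□□□
■□□□□□
□■■□■■
■□□■□□
■□□□□■
13) ■□■□□□
■□□□□■
□■■□□□
■□□■□■
■□□□□■
14) □■■□□□
□□□□□■
□■■□□□
■□□■□■
■□□□□■
15) □■■□□□
□□■□□■
□□□■□□
■□■■□■
■□□□□■
16) □■■□□□
□■■□□■
■■■■□□
■■■■□■
■□□□□■
17) □■■□□□
□■□□□■
■□□□□□
■■□■□■
■□□□□■
18) ■■■□□□
■□□□□■
□□□□□□
■■□■□■
■□□□□■
19) ■■□■■□
■□□■□■
□□□□□□
■■□■□■
■□□□□■
20) ■■□■■□
■□□■□■
□□□□□□
■■□□□■
■□■■■■
21) ■■□■■□
■□□■□■
□□□□□□
■■□□□□
■□■■□□
22) ■■□■■□
□□□■□■
■■□□□□
□■□□□□
■□■■□□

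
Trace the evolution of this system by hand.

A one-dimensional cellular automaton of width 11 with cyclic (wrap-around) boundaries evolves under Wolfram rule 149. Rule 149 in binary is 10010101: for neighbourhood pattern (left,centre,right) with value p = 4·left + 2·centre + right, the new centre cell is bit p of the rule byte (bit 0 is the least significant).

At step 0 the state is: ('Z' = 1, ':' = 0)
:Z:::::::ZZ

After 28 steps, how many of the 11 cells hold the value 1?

6

t=0: :Z:::::::ZZ
t=1: :ZZZZZZZ:::
t=2: ::ZZZZZ:ZZZ
t=3: Z::ZZZ:::Z:
t=4: ZZ::Z:ZZ:Z:
t=5: ::Z:Z::::Z:
t=6: Z:Z:ZZZZ:ZZ
t=7: ::Z::ZZ:::Z
t=8: Z:ZZ:::ZZ:Z
t=9: ::::ZZ:::::
t=10: ZZZ:::ZZZZZ
t=11: ZZ:ZZ::ZZZZ
t=12: Z::::Z::ZZZ
t=13: :ZZZ:ZZ::ZZ
t=14: ::Z::::Z:::
t=15: Z:ZZZZ:ZZZZ
t=16: :::ZZ:::ZZZ
t=17: ZZ:::ZZ::Z:
t=18: ::ZZ:::Z:Z:
t=19: Z:::ZZ:Z:ZZ
t=20: :ZZ::::Z::Z
t=21: :::ZZZ:ZZ:Z
t=22: ZZ::Z:::::Z
t=23: Z:Z:ZZZZZ::
t=24: Z:Z::ZZZ:Z:
t=25: Z:ZZ::Z::Z:
t=26: Z:::Z:ZZ:Z:
t=27: ZZZ:Z::::Z:
t=28: :Z::ZZZZ:Z:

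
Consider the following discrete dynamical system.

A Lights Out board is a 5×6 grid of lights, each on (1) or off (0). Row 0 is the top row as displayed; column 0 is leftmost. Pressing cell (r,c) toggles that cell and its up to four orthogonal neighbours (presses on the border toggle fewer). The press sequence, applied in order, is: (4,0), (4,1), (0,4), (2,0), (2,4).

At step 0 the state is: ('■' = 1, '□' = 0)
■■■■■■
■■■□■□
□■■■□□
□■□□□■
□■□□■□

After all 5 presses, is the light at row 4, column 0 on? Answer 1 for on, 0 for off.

step 0: ■■■■■■
■■■□■□
□■■■□□
□■□□□■
□■□□■□
step 1: ■■■■■■
■■■□■□
□■■■□□
■■□□□■
■□□□■□
step 2: ■■■■■■
■■■□■□
□■■■□□
■□□□□■
□■■□■□
step 3: ■■■□□□
■■■□□□
□■■■□□
■□□□□■
□■■□■□
step 4: ■■■□□□
□■■□□□
■□■■□□
□□□□□■
□■■□■□
step 5: ■■■□□□
□■■□■□
■□■□■■
□□□□■■
□■■□■□

0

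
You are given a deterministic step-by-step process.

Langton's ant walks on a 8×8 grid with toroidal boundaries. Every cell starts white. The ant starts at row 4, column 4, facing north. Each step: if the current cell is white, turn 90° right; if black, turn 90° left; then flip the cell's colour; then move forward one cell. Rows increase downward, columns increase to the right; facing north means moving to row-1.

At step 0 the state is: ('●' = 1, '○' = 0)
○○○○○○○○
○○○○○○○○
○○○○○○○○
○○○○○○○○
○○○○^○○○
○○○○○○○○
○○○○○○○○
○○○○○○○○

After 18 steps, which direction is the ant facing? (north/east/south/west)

south

k=0  ○○○○○○○○
○○○○○○○○
○○○○○○○○
○○○○○○○○
○○○○^○○○
○○○○○○○○
○○○○○○○○
○○○○○○○○
k=1  ○○○○○○○○
○○○○○○○○
○○○○○○○○
○○○○○○○○
○○○○●>○○
○○○○○○○○
○○○○○○○○
○○○○○○○○
k=2  ○○○○○○○○
○○○○○○○○
○○○○○○○○
○○○○○○○○
○○○○●●○○
○○○○○v○○
○○○○○○○○
○○○○○○○○
k=3  ○○○○○○○○
○○○○○○○○
○○○○○○○○
○○○○○○○○
○○○○●●○○
○○○○<●○○
○○○○○○○○
○○○○○○○○
k=4  ○○○○○○○○
○○○○○○○○
○○○○○○○○
○○○○○○○○
○○○○^●○○
○○○○●●○○
○○○○○○○○
○○○○○○○○
k=5  ○○○○○○○○
○○○○○○○○
○○○○○○○○
○○○○○○○○
○○○<○●○○
○○○○●●○○
○○○○○○○○
○○○○○○○○
k=6  ○○○○○○○○
○○○○○○○○
○○○○○○○○
○○○^○○○○
○○○●○●○○
○○○○●●○○
○○○○○○○○
○○○○○○○○
k=7  ○○○○○○○○
○○○○○○○○
○○○○○○○○
○○○●>○○○
○○○●○●○○
○○○○●●○○
○○○○○○○○
○○○○○○○○
k=8  ○○○○○○○○
○○○○○○○○
○○○○○○○○
○○○●●○○○
○○○●v●○○
○○○○●●○○
○○○○○○○○
○○○○○○○○
k=9  ○○○○○○○○
○○○○○○○○
○○○○○○○○
○○○●●○○○
○○○<●●○○
○○○○●●○○
○○○○○○○○
○○○○○○○○
k=10  ○○○○○○○○
○○○○○○○○
○○○○○○○○
○○○●●○○○
○○○○●●○○
○○○v●●○○
○○○○○○○○
○○○○○○○○
k=11  ○○○○○○○○
○○○○○○○○
○○○○○○○○
○○○●●○○○
○○○○●●○○
○○<●●●○○
○○○○○○○○
○○○○○○○○
k=12  ○○○○○○○○
○○○○○○○○
○○○○○○○○
○○○●●○○○
○○^○●●○○
○○●●●●○○
○○○○○○○○
○○○○○○○○
k=13  ○○○○○○○○
○○○○○○○○
○○○○○○○○
○○○●●○○○
○○●>●●○○
○○●●●●○○
○○○○○○○○
○○○○○○○○
k=14  ○○○○○○○○
○○○○○○○○
○○○○○○○○
○○○●●○○○
○○●●●●○○
○○●v●●○○
○○○○○○○○
○○○○○○○○
k=15  ○○○○○○○○
○○○○○○○○
○○○○○○○○
○○○●●○○○
○○●●●●○○
○○●○>●○○
○○○○○○○○
○○○○○○○○
k=16  ○○○○○○○○
○○○○○○○○
○○○○○○○○
○○○●●○○○
○○●●^●○○
○○●○○●○○
○○○○○○○○
○○○○○○○○
k=17  ○○○○○○○○
○○○○○○○○
○○○○○○○○
○○○●●○○○
○○●<○●○○
○○●○○●○○
○○○○○○○○
○○○○○○○○
k=18  ○○○○○○○○
○○○○○○○○
○○○○○○○○
○○○●●○○○
○○●○○●○○
○○●v○●○○
○○○○○○○○
○○○○○○○○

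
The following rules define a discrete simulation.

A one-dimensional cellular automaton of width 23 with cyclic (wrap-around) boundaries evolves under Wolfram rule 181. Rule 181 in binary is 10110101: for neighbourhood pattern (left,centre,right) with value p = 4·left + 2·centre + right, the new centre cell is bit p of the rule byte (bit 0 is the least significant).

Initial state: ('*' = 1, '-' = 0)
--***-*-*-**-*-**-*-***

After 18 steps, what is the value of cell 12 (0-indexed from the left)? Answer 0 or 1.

0) --***-*-*-**-*-**-*-***
1) *--*-*****--***--***-*-
2) **-**-***-*--*-*--*-***
3) *-*--*-*-***-****-**-**
4) -***-****-*-*-**-*--*-*
5) *-*-*-**-*****--***-***
6) -*****--*-***-*--*-*-**
7) *-***-*-**-*-***-****--
8) **-*-***--***-*-*-**-*-
9) --***-*-*--*-*****--***
10) *--*-*****-**-***-*--*-
11) **-**-***-*--*-*-***-**
12) *-*--*-*-***-****-*-*-*
13) -***-****-*-*-**-*****-
14) --*-*-**-*****--*-***-*
15) *-****--*-***-*-**-*-**
16) -*-**-*-**-*-***--***-*
17) ***--***--***-*-*--*-**
18) **-*--*-*--*-*****-**-*

0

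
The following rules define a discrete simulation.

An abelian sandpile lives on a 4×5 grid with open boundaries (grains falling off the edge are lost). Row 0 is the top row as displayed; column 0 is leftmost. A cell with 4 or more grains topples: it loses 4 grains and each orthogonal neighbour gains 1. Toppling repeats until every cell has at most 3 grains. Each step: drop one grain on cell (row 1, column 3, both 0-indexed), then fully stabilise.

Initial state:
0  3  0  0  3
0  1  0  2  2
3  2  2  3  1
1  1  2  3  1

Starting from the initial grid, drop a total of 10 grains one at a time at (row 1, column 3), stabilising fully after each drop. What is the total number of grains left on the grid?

35

k=0  0  3  0  0  3
0  1  0  2  2
3  2  2  3  1
1  1  2  3  1
k=1  0  3  0  0  3
0  1  0  3  2
3  2  2  3  1
1  1  2  3  1
k=2  0  3  0  1  3
0  1  1  1  3
3  2  3  1  2
1  1  3  0  2
k=3  0  3  0  1  3
0  1  1  2  3
3  2  3  1  2
1  1  3  0  2
k=4  0  3  0  1  3
0  1  1  3  3
3  2  3  1  2
1  1  3  0  2
k=5  0  3  0  3  0
0  1  2  1  1
3  2  3  2  3
1  1  3  0  2
k=6  0  3  0  3  0
0  1  2  2  1
3  2  3  2  3
1  1  3  0  2
k=7  0  3  0  3  0
0  1  2  3  1
3  2  3  2  3
1  1  3  0  2
k=8  0  3  1  0  1
0  1  3  1  2
3  2  3  3  3
1  1  3  0  2
k=9  0  3  1  0  1
0  1  3  2  2
3  2  3  3  3
1  1  3  0  2
k=10  0  3  1  0  1
0  1  3  3  2
3  2  3  3  3
1  1  3  0  2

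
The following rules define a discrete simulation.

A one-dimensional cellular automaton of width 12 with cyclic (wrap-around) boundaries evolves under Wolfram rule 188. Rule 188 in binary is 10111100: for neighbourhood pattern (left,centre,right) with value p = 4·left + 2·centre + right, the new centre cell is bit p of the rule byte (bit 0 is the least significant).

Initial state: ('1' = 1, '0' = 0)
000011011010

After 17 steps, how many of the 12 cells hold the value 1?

10

t=0: 000011011010
t=1: 000010110111
t=2: 100011101110
t=3: 110011011101
t=4: 101010111011
t=5: 011111110111
t=6: 111111101110
t=7: 111111011101
t=8: 111110111011
t=9: 111101110111
t=10: 111011101111
t=11: 110111011111
t=12: 101110111111
t=13: 011101111111
t=14: 111011111110
t=15: 110111111101
t=16: 101111111011
t=17: 011111110111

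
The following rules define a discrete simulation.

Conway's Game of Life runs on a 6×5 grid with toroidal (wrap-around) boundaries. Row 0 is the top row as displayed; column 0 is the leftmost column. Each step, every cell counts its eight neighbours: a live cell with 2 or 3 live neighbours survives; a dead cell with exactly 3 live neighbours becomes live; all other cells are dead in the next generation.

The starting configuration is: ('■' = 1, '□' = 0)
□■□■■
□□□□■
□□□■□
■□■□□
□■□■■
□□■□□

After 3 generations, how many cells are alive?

1

[0] □■□■■
□□□□■
□□□■□
■□■□□
□■□■■
□□■□□
[1] ■□■■■
■□■□■
□□□■■
■■■□□
■■□■■
□■□□□
[2] □□■□□
□□■□□
□□□□□
□□□□□
□□□■■
□□□□□
[3] □□□□□
□□□□□
□□□□□
□□□□□
□□□□□
□□□■□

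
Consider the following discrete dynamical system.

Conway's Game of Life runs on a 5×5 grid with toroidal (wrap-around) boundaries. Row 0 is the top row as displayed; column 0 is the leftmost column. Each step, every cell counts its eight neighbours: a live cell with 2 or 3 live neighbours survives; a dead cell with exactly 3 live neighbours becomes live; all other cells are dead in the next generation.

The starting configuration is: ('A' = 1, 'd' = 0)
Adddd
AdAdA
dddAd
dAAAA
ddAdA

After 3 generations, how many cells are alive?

t=0: Adddd
AdAdA
dddAd
dAAAA
ddAdA
t=1: Adddd
AAdAA
ddddd
AAddA
ddAdA
t=2: ddAdd
AAddA
ddAAd
AAdAA
dddAA
t=3: dAAdd
AAddA
ddddd
AAddd
dAddd

8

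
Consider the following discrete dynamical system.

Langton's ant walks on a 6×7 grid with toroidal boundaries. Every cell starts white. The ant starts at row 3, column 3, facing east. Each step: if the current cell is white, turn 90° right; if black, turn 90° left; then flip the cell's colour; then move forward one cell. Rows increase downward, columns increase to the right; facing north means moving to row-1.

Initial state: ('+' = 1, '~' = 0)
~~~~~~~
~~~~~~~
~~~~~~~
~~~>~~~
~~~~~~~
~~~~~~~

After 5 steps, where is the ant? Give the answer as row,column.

2,3

0) ~~~~~~~
~~~~~~~
~~~~~~~
~~~>~~~
~~~~~~~
~~~~~~~
1) ~~~~~~~
~~~~~~~
~~~~~~~
~~~+~~~
~~~v~~~
~~~~~~~
2) ~~~~~~~
~~~~~~~
~~~~~~~
~~~+~~~
~~<+~~~
~~~~~~~
3) ~~~~~~~
~~~~~~~
~~~~~~~
~~^+~~~
~~++~~~
~~~~~~~
4) ~~~~~~~
~~~~~~~
~~~~~~~
~~+>~~~
~~++~~~
~~~~~~~
5) ~~~~~~~
~~~~~~~
~~~^~~~
~~+~~~~
~~++~~~
~~~~~~~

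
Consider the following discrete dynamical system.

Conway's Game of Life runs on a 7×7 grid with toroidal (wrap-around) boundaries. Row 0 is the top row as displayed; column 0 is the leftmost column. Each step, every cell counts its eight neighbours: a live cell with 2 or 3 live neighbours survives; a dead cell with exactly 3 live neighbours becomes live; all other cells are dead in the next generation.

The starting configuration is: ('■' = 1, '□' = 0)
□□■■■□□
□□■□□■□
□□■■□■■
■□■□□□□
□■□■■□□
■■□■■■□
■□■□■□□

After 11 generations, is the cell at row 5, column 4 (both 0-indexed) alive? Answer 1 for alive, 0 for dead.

t=0: □□■■■□□
□□■□□■□
□□■■□■■
■□■□□□□
□■□■■□□
■■□■■■□
■□■□■□□
t=1: □□■□■■□
□■□□□■■
□□■■■■■
■□□□□■■
□□□□□■■
■□□□□■■
■□□□□□■
t=2: □■□□■□□
■■□□□□□
□■■■□□□
■□□■□□□
□□□□■□□
□□□□□□□
■■□□■□□
t=3: □□■□□□□
■□□■□□□
□□□■□□□
□■□■■□□
□□□□□□□
□□□□□□□
■■□□□□□
t=4: ■□■□□□□
□□■■□□□
□□□■□□□
□□■■■□□
□□□□□□□
□□□□□□□
□■□□□□□
t=5: □□■■□□□
□■■■□□□
□□□□□□□
□□■■■□□
□□□■□□□
□□□□□□□
□■□□□□□
t=6: □□□■□□□
□■□■□□□
□■□□■□□
□□■■■□□
□□■■■□□
□□□□□□□
□□■□□□□
t=7: □□□■□□□
□□□■■□□
□■□□■□□
□■□□□■□
□□■□■□□
□□■□□□□
□□□□□□□
t=8: □□□■■□□
□□■■■□□
□□■■■■□
□■■■■■□
□■■■□□□
□□□■□□□
□□□□□□□
t=9: □□■□■□□
□□□□□□□
□□□□□□□
□□□□□■□
□■□□□□□
□□□■□□□
□□□■■□□
t=10: □□□□■□□
□□□□□□□
□□□□□□□
□□□□□□□
□□□□□□□
□□■■■□□
□□■□■□□
t=11: □□□■□□□
□□□□□□□
□□□□□□□
□□□□□□□
□□□■□□□
□□■□■□□
□□■□■■□

1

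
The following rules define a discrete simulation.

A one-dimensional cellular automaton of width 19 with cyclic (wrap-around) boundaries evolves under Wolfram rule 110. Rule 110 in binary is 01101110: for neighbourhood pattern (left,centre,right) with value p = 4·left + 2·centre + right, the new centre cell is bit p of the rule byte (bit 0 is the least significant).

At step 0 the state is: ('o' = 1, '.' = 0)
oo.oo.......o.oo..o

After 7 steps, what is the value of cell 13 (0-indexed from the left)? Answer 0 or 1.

1

step 0: oo.oo.......o.oo..o
step 1: .oooo......ooooo.oo
step 2: oo..o.....oo...oooo
step 3: .o.oo....ooo..oo...
step 4: ooooo...oo.o.ooo...
step 5: o...o..ooooooo.o..o
step 6: o..oo.oo.....ooo.oo
step 7: o.oooooo....oo.ooo.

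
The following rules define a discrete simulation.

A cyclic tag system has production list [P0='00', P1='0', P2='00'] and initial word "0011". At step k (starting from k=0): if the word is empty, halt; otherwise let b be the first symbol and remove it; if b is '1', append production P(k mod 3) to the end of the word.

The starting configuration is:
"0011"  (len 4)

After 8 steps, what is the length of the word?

gen 0: "0011"  (len 4)
gen 1: "011"  (len 3)
gen 2: "11"  (len 2)
gen 3: "100"  (len 3)
gen 4: "0000"  (len 4)
gen 5: "000"  (len 3)
gen 6: "00"  (len 2)
gen 7: "0"  (len 1)
gen 8: (halted — word empty)

0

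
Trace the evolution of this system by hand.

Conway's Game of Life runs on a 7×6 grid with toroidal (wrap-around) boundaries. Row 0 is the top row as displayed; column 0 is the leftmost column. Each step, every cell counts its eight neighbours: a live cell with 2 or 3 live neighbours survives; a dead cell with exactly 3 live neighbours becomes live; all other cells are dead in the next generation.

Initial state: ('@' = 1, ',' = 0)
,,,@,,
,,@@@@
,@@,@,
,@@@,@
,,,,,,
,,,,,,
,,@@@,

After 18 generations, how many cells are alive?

[0] ,,,@,,
,,@@@@
,@@,@,
,@@@,@
,,,,,,
,,,,,,
,,@@@,
[1] ,,,,,@
,@,,,@
,,,,,,
@@,@@,
,,@,,,
,,,@,,
,,@@@,
[2] @,@@,@
@,,,,,
,@@,@@
,@@@,,
,@@,@,
,,,,@,
,,@@@,
[3] @,@,,@
,,,,,,
,,,,@@
,,,,,@
,@,,@,
,@,,@@
,@@,,,
[4] @,@,,,
@,,,@,
,,,,@@
@,,,,@
,,,,@,
,@,@@@
,,@@@,
[5] ,,@,@,
@@,@@,
,,,,@,
@,,,,,
,,,@,,
,,,,,@
@,,,,,
[6] @,@,@,
,@@,@,
@@,@@,
,,,,,,
,,,,,,
,,,,,,
,,,,,@
[7] @,@,@,
,,,,@,
@@,@@@
,,,,,,
,,,,,,
,,,,,,
,,,,,@
[8] ,,,@@,
,,@,,,
@,,@@@
@,,,@@
,,,,,,
,,,,,,
,,,,,@
[9] ,,,@@,
,,@,,,
@@,@,,
@,,@,,
,,,,,@
,,,,,,
,,,,@,
[10] ,,,@@,
,@@,@,
@@,@,,
@@@,@@
,,,,,,
,,,,,,
,,,@@,
[11] ,,,,,@
@@,,@@
,,,,,,
,,@@@@
@@,,,@
,,,,,,
,,,@@,
[12] ,,,@,,
@,,,@@
,@@,,,
,@@@@@
@@@@,@
@,,,@@
,,,,@,
[13] ,,,@,,
@@@@@@
,,,,,,
,,,,,@
,,,,,,
,,@,,,
,,,@@,
[14] @@,,,,
@@@@@@
,@@@,,
,,,,,,
,,,,,,
,,,@,,
,,@@@,
[15] ,,,,,,
,,,,@@
,,,,,@
,,@,,,
,,,,,,
,,@@@,
,@@@@,
[16] ,,@,,@
,,,,@@
,,,,@@
,,,,,,
,,@,,,
,@,,@,
,@,,@,
[17] @,,@,@
@,,@,,
,,,,@@
,,,,,,
,,,,,,
,@@@,,
@@@@@@
[18] ,,,,,,
@,,@,,
,,,,@@
,,,,,,
,,@,,,
,,,,,@
,,,,,,

6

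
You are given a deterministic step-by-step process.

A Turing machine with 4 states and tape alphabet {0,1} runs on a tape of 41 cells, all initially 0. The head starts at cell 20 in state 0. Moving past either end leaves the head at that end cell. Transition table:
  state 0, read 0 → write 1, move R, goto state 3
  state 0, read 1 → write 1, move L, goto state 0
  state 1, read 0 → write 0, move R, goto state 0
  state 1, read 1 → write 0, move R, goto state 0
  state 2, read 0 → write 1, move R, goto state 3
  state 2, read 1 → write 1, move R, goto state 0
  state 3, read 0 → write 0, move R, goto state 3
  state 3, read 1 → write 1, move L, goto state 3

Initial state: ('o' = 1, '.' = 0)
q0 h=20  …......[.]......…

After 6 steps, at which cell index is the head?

26

[0] q0 h=20  …......[.]......…
[1] q3 h=21  ….....o[.]......…
[2] q3 h=22  …....o.[.]......…
[3] q3 h=23  …...o..[.]......…
[4] q3 h=24  …..o...[.]......…
[5] q3 h=25  ….o....[.]......…
[6] q3 h=26  …o.....[.]......…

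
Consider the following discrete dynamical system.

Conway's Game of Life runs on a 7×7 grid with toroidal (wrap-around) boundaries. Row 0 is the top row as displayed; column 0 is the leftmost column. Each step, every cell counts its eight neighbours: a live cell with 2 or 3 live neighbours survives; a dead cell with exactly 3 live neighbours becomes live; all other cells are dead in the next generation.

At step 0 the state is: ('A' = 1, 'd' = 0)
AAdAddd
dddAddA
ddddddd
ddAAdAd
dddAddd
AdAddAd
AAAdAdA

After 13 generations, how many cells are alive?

k=0  AAdAddd
dddAddA
ddddddd
ddAAdAd
dddAddd
AdAddAd
AAAdAdA
k=1  dddAAAd
AdAdddd
ddAAAdd
ddAAAdd
dAdAddA
AdAdAAd
ddddAAd
k=2  dddAdAA
dAAddAd
ddddAdd
dAdddAd
AAddddA
AAAdddd
ddddddd
k=3  ddAdAAA
ddAAdAA
dAAdAAd
dAdddAA
ddddddA
ddAdddA
AAAdddA
k=4  ddddAdd
Adddddd
dAddddd
dAAdAdA
ddddddA
ddAddAA
ddAdddd
k=5  ddddddd
ddddddd
dAAdddd
dAAddAd
dAAAddA
dddddAA
dddAdAd
k=6  ddddddd
ddddddd
dAAdddd
ddddddd
dAdAAdA
AddAdAA
ddddAAA
k=7  dddddAd
ddddddd
ddddddd
AAdAddd
ddAAAdA
ddAAddd
AdddAdd
k=8  ddddddd
ddddddd
ddddddd
AAdAAdd
AdddAdd
dAAddAd
dddAAdd
k=9  ddddddd
ddddddd
ddddddd
AAdAAdd
AdddAAA
dAAddAd
ddAAAdd
k=10  dddAddd
ddddddd
ddddddd
AAdAAdd
ddddddd
AAAdddd
dAAAAdd
k=11  dddAAdd
ddddddd
ddddddd
ddddddd
dddAddd
Adddddd
AdddAdd
k=12  dddAAdd
ddddddd
ddddddd
ddddddd
ddddddd
ddddddd
dddAAdd
k=13  dddAAdd
ddddddd
ddddddd
ddddddd
ddddddd
ddddddd
dddAAdd

4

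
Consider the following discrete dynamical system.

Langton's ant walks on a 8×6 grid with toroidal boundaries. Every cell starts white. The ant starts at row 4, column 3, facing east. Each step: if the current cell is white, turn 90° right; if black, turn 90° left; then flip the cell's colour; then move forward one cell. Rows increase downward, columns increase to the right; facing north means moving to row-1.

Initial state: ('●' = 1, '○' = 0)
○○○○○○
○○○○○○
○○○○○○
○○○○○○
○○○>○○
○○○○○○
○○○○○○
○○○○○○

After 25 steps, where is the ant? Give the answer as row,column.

3,1

[0] ○○○○○○
○○○○○○
○○○○○○
○○○○○○
○○○>○○
○○○○○○
○○○○○○
○○○○○○
[1] ○○○○○○
○○○○○○
○○○○○○
○○○○○○
○○○●○○
○○○v○○
○○○○○○
○○○○○○
[2] ○○○○○○
○○○○○○
○○○○○○
○○○○○○
○○○●○○
○○<●○○
○○○○○○
○○○○○○
[3] ○○○○○○
○○○○○○
○○○○○○
○○○○○○
○○^●○○
○○●●○○
○○○○○○
○○○○○○
[4] ○○○○○○
○○○○○○
○○○○○○
○○○○○○
○○●>○○
○○●●○○
○○○○○○
○○○○○○
[5] ○○○○○○
○○○○○○
○○○○○○
○○○^○○
○○●○○○
○○●●○○
○○○○○○
○○○○○○
[6] ○○○○○○
○○○○○○
○○○○○○
○○○●>○
○○●○○○
○○●●○○
○○○○○○
○○○○○○
[7] ○○○○○○
○○○○○○
○○○○○○
○○○●●○
○○●○v○
○○●●○○
○○○○○○
○○○○○○
[8] ○○○○○○
○○○○○○
○○○○○○
○○○●●○
○○●<●○
○○●●○○
○○○○○○
○○○○○○
[9] ○○○○○○
○○○○○○
○○○○○○
○○○^●○
○○●●●○
○○●●○○
○○○○○○
○○○○○○
[10] ○○○○○○
○○○○○○
○○○○○○
○○<○●○
○○●●●○
○○●●○○
○○○○○○
○○○○○○
[11] ○○○○○○
○○○○○○
○○^○○○
○○●○●○
○○●●●○
○○●●○○
○○○○○○
○○○○○○
[12] ○○○○○○
○○○○○○
○○●>○○
○○●○●○
○○●●●○
○○●●○○
○○○○○○
○○○○○○
[13] ○○○○○○
○○○○○○
○○●●○○
○○●v●○
○○●●●○
○○●●○○
○○○○○○
○○○○○○
[14] ○○○○○○
○○○○○○
○○●●○○
○○<●●○
○○●●●○
○○●●○○
○○○○○○
○○○○○○
[15] ○○○○○○
○○○○○○
○○●●○○
○○○●●○
○○v●●○
○○●●○○
○○○○○○
○○○○○○
[16] ○○○○○○
○○○○○○
○○●●○○
○○○●●○
○○○>●○
○○●●○○
○○○○○○
○○○○○○
[17] ○○○○○○
○○○○○○
○○●●○○
○○○^●○
○○○○●○
○○●●○○
○○○○○○
○○○○○○
[18] ○○○○○○
○○○○○○
○○●●○○
○○<○●○
○○○○●○
○○●●○○
○○○○○○
○○○○○○
[19] ○○○○○○
○○○○○○
○○^●○○
○○●○●○
○○○○●○
○○●●○○
○○○○○○
○○○○○○
[20] ○○○○○○
○○○○○○
○<○●○○
○○●○●○
○○○○●○
○○●●○○
○○○○○○
○○○○○○
[21] ○○○○○○
○^○○○○
○●○●○○
○○●○●○
○○○○●○
○○●●○○
○○○○○○
○○○○○○
[22] ○○○○○○
○●>○○○
○●○●○○
○○●○●○
○○○○●○
○○●●○○
○○○○○○
○○○○○○
[23] ○○○○○○
○●●○○○
○●v●○○
○○●○●○
○○○○●○
○○●●○○
○○○○○○
○○○○○○
[24] ○○○○○○
○●●○○○
○<●●○○
○○●○●○
○○○○●○
○○●●○○
○○○○○○
○○○○○○
[25] ○○○○○○
○●●○○○
○○●●○○
○v●○●○
○○○○●○
○○●●○○
○○○○○○
○○○○○○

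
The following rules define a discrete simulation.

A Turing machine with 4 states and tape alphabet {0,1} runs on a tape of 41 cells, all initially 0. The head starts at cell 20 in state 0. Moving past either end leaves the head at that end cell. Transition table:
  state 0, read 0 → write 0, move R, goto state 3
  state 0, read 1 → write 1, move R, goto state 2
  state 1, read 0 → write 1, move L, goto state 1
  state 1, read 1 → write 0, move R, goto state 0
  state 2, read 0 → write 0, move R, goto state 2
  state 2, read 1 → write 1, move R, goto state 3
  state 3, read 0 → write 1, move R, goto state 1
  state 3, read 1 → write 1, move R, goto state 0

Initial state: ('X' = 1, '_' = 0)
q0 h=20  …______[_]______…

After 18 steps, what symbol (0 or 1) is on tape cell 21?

0

t=0: q0 h=20  …______[_]______…
t=1: q3 h=21  …______[_]______…
t=2: q1 h=22  …_____X[_]______…
t=3: q1 h=21  …______[X]X_____…
t=4: q0 h=22  …______[X]______…
t=5: q2 h=23  …_____X[_]______…
t=6: q2 h=24  …____X_[_]______…
t=7: q2 h=25  …___X__[_]______…
t=8: q2 h=26  …__X___[_]______…
t=9: q2 h=27  …_X____[_]______…
t=10: q2 h=28  …X_____[_]______…
t=11: q2 h=29  …______[_]______…
t=12: q2 h=30  …______[_]______…
t=13: q2 h=31  …______[_]______…
t=14: q2 h=32  …______[_]______…
t=15: q2 h=33  …______[_]______…
t=16: q2 h=34  …______[_]______|
t=17: q2 h=35  …______[_]_____|
t=18: q2 h=36  …______[_]____|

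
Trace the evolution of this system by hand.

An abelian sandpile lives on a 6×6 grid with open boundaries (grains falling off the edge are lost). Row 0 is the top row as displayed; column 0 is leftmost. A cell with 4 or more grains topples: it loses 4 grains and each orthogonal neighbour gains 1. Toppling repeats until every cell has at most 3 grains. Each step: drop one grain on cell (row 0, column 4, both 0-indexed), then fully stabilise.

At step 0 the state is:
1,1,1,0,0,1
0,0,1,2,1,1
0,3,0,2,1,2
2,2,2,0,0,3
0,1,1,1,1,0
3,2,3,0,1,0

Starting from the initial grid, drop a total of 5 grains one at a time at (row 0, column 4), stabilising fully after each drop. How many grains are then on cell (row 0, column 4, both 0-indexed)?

step 0: 1,1,1,0,0,1
0,0,1,2,1,1
0,3,0,2,1,2
2,2,2,0,0,3
0,1,1,1,1,0
3,2,3,0,1,0
step 1: 1,1,1,0,1,1
0,0,1,2,1,1
0,3,0,2,1,2
2,2,2,0,0,3
0,1,1,1,1,0
3,2,3,0,1,0
step 2: 1,1,1,0,2,1
0,0,1,2,1,1
0,3,0,2,1,2
2,2,2,0,0,3
0,1,1,1,1,0
3,2,3,0,1,0
step 3: 1,1,1,0,3,1
0,0,1,2,1,1
0,3,0,2,1,2
2,2,2,0,0,3
0,1,1,1,1,0
3,2,3,0,1,0
step 4: 1,1,1,1,0,2
0,0,1,2,2,1
0,3,0,2,1,2
2,2,2,0,0,3
0,1,1,1,1,0
3,2,3,0,1,0
step 5: 1,1,1,1,1,2
0,0,1,2,2,1
0,3,0,2,1,2
2,2,2,0,0,3
0,1,1,1,1,0
3,2,3,0,1,0

1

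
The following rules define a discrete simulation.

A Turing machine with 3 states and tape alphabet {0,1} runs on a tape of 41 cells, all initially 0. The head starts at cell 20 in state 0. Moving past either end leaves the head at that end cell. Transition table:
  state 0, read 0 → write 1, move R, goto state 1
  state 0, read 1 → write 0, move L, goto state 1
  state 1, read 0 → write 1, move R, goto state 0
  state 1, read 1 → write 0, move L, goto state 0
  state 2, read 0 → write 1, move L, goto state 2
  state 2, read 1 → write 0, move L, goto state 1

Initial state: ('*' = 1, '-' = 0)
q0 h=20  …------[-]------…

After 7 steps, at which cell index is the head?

27

0) q0 h=20  …------[-]------…
1) q1 h=21  …-----*[-]------…
2) q0 h=22  …----**[-]------…
3) q1 h=23  …---***[-]------…
4) q0 h=24  …--****[-]------…
5) q1 h=25  …-*****[-]------…
6) q0 h=26  …******[-]------…
7) q1 h=27  …******[-]------…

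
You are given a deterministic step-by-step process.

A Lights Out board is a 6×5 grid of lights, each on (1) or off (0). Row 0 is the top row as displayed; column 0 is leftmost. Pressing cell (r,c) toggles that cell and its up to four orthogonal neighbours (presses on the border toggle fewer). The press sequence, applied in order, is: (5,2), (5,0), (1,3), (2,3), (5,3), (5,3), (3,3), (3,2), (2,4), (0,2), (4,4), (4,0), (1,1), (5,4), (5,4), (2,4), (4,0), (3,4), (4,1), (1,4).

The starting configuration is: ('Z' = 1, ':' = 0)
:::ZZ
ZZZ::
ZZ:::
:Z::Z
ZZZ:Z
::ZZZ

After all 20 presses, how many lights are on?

step 0: :::ZZ
ZZZ::
ZZ:::
:Z::Z
ZZZ:Z
::ZZZ
step 1: :::ZZ
ZZZ::
ZZ:::
:Z::Z
ZZ::Z
:Z::Z
step 2: :::ZZ
ZZZ::
ZZ:::
:Z::Z
:Z::Z
Z:::Z
step 3: ::::Z
ZZ:ZZ
ZZ:Z:
:Z::Z
:Z::Z
Z:::Z
step 4: ::::Z
ZZ::Z
ZZZ:Z
:Z:ZZ
:Z::Z
Z:::Z
step 5: ::::Z
ZZ::Z
ZZZ:Z
:Z:ZZ
:Z:ZZ
Z:ZZ:
step 6: ::::Z
ZZ::Z
ZZZ:Z
:Z:ZZ
:Z::Z
Z:::Z
step 7: ::::Z
ZZ::Z
ZZZZZ
:ZZ::
:Z:ZZ
Z:::Z
step 8: ::::Z
ZZ::Z
ZZ:ZZ
:::Z:
:ZZZZ
Z:::Z
step 9: ::::Z
ZZ:::
ZZ:::
:::ZZ
:ZZZZ
Z:::Z
step 10: :ZZZZ
ZZZ::
ZZ:::
:::ZZ
:ZZZZ
Z:::Z
step 11: :ZZZZ
ZZZ::
ZZ:::
:::Z:
:ZZ::
Z::::
step 12: :ZZZZ
ZZZ::
ZZ:::
Z::Z:
Z:Z::
:::::
step 13: ::ZZZ
:::::
Z::::
Z::Z:
Z:Z::
:::::
step 14: ::ZZZ
:::::
Z::::
Z::Z:
Z:Z:Z
:::ZZ
step 15: ::ZZZ
:::::
Z::::
Z::Z:
Z:Z::
:::::
step 16: ::ZZZ
::::Z
Z::ZZ
Z::ZZ
Z:Z::
:::::
step 17: ::ZZZ
::::Z
Z::ZZ
:::ZZ
:ZZ::
Z::::
step 18: ::ZZZ
::::Z
Z::Z:
:::::
:ZZ:Z
Z::::
step 19: ::ZZZ
::::Z
Z::Z:
:Z:::
Z:::Z
ZZ:::
step 20: ::ZZ:
:::Z:
Z::ZZ
:Z:::
Z:::Z
ZZ:::

11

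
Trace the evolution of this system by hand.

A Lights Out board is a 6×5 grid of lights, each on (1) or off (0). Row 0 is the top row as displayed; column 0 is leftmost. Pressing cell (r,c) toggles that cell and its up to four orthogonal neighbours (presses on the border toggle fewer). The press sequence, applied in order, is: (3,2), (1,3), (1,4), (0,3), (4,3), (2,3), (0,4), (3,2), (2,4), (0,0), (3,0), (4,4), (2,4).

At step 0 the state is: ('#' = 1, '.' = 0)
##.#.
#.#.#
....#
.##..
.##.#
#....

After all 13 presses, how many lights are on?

0) ##.#.
#.#.#
....#
.##..
.##.#
#....
1) ##.#.
#.#.#
..#.#
...#.
.#..#
#....
2) ##...
#..#.
..###
...#.
.#..#
#....
3) ##..#
#...#
..##.
...#.
.#..#
#....
4) ####.
#..##
..##.
...#.
.#..#
#....
5) ####.
#..##
..##.
.....
.###.
#..#.
6) ####.
#...#
....#
...#.
.###.
#..#.
7) ###.#
#....
....#
...#.
.###.
#..#.
8) ###.#
#....
..#.#
.##..
.#.#.
#..#.
9) ###.#
#...#
..##.
.##.#
.#.#.
#..#.
10) ..#.#
....#
..##.
.##.#
.#.#.
#..#.
11) ..#.#
....#
#.##.
#.#.#
##.#.
#..#.
12) ..#.#
....#
#.##.
#.#..
##..#
#..##
13) ..#.#
.....
#.#.#
#.#.#
##..#
#..##

14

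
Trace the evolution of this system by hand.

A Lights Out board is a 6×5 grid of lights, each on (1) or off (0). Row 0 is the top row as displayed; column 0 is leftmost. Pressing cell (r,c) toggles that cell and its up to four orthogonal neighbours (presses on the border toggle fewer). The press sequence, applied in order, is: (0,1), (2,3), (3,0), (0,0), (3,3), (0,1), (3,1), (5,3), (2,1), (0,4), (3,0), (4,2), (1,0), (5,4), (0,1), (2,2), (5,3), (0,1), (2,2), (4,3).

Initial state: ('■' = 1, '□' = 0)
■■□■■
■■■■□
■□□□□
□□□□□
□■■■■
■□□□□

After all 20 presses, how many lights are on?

17

gen 0: ■■□■■
■■■■□
■□□□□
□□□□□
□■■■■
■□□□□
gen 1: □□■■■
■□■■□
■□□□□
□□□□□
□■■■■
■□□□□
gen 2: □□■■■
■□■□□
■□■■■
□□□■□
□■■■■
■□□□□
gen 3: □□■■■
■□■□□
□□■■■
■■□■□
■■■■■
■□□□□
gen 4: ■■■■■
□□■□□
□□■■■
■■□■□
■■■■■
■□□□□
gen 5: ■■■■■
□□■□□
□□■□■
■■■□■
■■■□■
■□□□□
gen 6: □□□■■
□■■□□
□□■□■
■■■□■
■■■□■
■□□□□
gen 7: □□□■■
□■■□□
□■■□■
□□□□■
■□■□■
■□□□□
gen 8: □□□■■
□■■□□
□■■□■
□□□□■
■□■■■
■□■■■
gen 9: □□□■■
□□■□□
■□□□■
□■□□■
■□■■■
■□■■■
gen 10: □□□□□
□□■□■
■□□□■
□■□□■
■□■■■
■□■■■
gen 11: □□□□□
□□■□■
□□□□■
■□□□■
□□■■■
■□■■■
gen 12: □□□□□
□□■□■
□□□□■
■□■□■
□■□□■
■□□■■
gen 13: ■□□□□
■■■□■
■□□□■
■□■□■
□■□□■
■□□■■
gen 14: ■□□□□
■■■□■
■□□□■
■□■□■
□■□□□
■□□□□
gen 15: □■■□□
■□■□■
■□□□■
■□■□■
□■□□□
■□□□□
gen 16: □■■□□
■□□□■
■■■■■
■□□□■
□■□□□
■□□□□
gen 17: □■■□□
■□□□■
■■■■■
■□□□■
□■□■□
■□■■■
gen 18: ■□□□□
■■□□■
■■■■■
■□□□■
□■□■□
■□■■■
gen 19: ■□□□□
■■■□■
■□□□■
■□■□■
□■□■□
■□■■■
gen 20: ■□□□□
■■■□■
■□□□■
■□■■■
□■■□■
■□■□■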